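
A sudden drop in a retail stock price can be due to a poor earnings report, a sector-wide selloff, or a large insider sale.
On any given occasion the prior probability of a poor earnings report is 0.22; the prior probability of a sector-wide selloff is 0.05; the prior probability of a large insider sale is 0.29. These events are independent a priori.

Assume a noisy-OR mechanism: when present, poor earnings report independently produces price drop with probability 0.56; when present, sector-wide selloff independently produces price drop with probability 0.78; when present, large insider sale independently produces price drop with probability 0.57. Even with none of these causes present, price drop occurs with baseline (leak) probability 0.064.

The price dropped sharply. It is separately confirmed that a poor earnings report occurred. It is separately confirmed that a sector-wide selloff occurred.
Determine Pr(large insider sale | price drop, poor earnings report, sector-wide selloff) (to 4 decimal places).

Pr(large insider sale | price drop, poor earnings report, sector-wide selloff) ≈ 0.3015

Under noisy-OR, P(price drop | causes) = 1 − (1−0.064)·∏(1−qᵢ) over the active causes.
Numerator (weight on configurations with large insider sale): 0.96104·0.29 = 0.278702
Denominator P(price drop | poor earnings report, sector-wide selloff): 0.909395·0.71 + 0.96104·0.29 = 0.924372
P(large insider sale | price drop, poor earnings report, sector-wide selloff) = 0.278702/0.924372 ≈ 0.3015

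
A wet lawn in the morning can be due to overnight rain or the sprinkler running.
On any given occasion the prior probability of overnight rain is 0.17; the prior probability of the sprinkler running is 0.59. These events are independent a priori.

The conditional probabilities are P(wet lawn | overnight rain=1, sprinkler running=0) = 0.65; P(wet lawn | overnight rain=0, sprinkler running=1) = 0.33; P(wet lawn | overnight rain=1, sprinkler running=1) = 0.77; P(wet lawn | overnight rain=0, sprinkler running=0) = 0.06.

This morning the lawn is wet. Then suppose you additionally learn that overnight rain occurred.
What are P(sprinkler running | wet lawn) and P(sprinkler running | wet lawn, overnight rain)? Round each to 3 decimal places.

P(sprinkler running | wet lawn) ≈ 0.784; P(sprinkler running | wet lawn, overnight rain) ≈ 0.630

Sum P(wet lawn|·) weighted by the priors over the 4 (overnight rain, sprinkler running) configurations:
  P(wet lawn) = 0.06*0.83*0.41 + 0.33*0.83*0.59 + 0.65*0.17*0.41 + 0.77*0.17*0.59
        = 0.020418 + 0.161601 + 0.045305 + 0.077231 = 0.304555
Keeping only the sprinkler running-present terms gives 0.238832, so
  P(sprinkler running | wet lawn) = 0.238832 / 0.304555 ≈ 0.784

Now also conditioning on overnight rain=true:
Weight on sprinkler running=true, given the evidence: 0.77×0.59 = 0.454300
Normalizer over all consistent configurations: 0.65×0.41 + 0.77×0.59 = 0.720800
P(sprinkler running | wet lawn, overnight rain) = 0.454300/0.720800 ≈ 0.630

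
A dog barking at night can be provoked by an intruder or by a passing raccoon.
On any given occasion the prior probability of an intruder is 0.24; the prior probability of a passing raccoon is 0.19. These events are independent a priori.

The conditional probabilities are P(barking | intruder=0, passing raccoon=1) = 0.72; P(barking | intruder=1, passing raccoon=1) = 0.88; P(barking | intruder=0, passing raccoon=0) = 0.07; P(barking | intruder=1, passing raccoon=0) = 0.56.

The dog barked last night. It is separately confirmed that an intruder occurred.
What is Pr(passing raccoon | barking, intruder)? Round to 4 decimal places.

By total probability over both values of passing raccoon:
  P(barking | intruder) = 0.56*0.81 + 0.88*0.19
        = 0.453600 + 0.167200 = 0.620800
Keeping only the passing raccoon-present terms gives 0.167200, so
  P(passing raccoon | barking, intruder) = 0.167200 / 0.620800 ≈ 0.2693

Pr(passing raccoon | barking, intruder) ≈ 0.2693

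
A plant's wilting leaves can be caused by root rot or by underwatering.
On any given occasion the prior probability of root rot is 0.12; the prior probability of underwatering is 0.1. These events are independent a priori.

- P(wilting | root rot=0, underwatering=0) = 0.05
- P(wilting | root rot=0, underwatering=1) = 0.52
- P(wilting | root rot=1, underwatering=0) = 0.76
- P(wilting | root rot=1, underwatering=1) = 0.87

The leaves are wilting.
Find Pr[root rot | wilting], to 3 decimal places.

Pr[root rot | wilting] ≈ 0.520

Weight on root rot=true, given the evidence: 0.082080 + 0.010440 = 0.092520
Normalizer over all consistent configurations: 0.05×0.88×0.9 + 0.52×0.88×0.1 + 0.76×0.12×0.9 + 0.87×0.12×0.1 = 0.177880
P(root rot | wilting) = 0.092520/0.177880 ≈ 0.520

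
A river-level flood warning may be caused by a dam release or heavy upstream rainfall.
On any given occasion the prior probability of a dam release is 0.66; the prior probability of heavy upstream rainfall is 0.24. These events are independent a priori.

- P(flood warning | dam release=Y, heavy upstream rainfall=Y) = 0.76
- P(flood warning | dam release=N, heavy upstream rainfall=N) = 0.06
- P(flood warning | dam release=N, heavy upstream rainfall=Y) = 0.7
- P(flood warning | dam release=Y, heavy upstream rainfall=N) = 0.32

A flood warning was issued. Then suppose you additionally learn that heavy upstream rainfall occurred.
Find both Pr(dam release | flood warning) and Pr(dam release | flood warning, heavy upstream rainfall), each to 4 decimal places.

Pr(dam release | flood warning) ≈ 0.7946; Pr(dam release | flood warning, heavy upstream rainfall) ≈ 0.6782

Weight on dam release=true, given the evidence: 0.160512 + 0.120384 = 0.280896
Normalizer over all consistent configurations: 0.06·0.34·0.76 + 0.7·0.34·0.24 + 0.32·0.66·0.76 + 0.76·0.66·0.24 = 0.353520
Posterior = 0.280896 / 0.353520 ≈ 0.7946

Now condition on the additional information:
P(flood warning | heavy upstream rainfall) = 0.7·0.34 + 0.76·0.66 = 0.238000 + 0.501600 = 0.739600
The dam release-present share is 0.76·0.66 = 0.501600.
Hence the posterior is 0.501600/0.739600 ≈ 0.6782.
This is intercausal reasoning (explaining away): once heavy upstream rainfall accounts for the flood warning, dam release becomes less likely.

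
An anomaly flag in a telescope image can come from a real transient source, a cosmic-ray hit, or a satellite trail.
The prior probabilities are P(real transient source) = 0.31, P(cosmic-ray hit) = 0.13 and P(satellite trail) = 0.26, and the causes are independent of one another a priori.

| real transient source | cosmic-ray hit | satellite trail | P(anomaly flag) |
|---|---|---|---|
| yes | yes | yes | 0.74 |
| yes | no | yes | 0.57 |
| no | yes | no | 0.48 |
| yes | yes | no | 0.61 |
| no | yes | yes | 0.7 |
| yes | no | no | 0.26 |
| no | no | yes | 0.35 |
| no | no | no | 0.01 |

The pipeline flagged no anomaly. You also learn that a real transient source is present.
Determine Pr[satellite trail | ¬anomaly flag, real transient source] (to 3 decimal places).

Weight on satellite trail=true, given the evidence: 0.097266 + 0.008788 = 0.106054
Denominator P(¬anomaly flag | real transient source): 0.74×0.87×0.74 + 0.43×0.87×0.26 + 0.39×0.13×0.74 + 0.26×0.13×0.26 = 0.619984
P(satellite trail | ¬anomaly flag, real transient source) = 0.106054/0.619984 ≈ 0.171

Pr[satellite trail | ¬anomaly flag, real transient source] ≈ 0.171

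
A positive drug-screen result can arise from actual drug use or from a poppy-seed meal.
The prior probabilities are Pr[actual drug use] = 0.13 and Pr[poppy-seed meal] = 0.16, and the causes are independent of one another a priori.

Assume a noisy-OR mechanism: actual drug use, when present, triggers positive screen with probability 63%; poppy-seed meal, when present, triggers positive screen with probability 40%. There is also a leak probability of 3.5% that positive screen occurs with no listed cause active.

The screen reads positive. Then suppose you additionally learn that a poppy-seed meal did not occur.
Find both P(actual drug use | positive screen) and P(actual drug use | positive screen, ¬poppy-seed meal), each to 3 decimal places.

Under noisy-OR, P(positive screen | causes) = 1 − (1−0.035)·∏(1−qᵢ) over the active causes.
For the numerator, keep only actual drug use=true terms: 0.070210 + 0.016344 = 0.086554
The normalizing constant is 0.035×0.87×0.84 + 0.421×0.87×0.16 + 0.64295×0.13×0.84 + 0.78577×0.13×0.16 = 0.170735
Posterior = 0.086554 / 0.170735 ≈ 0.507

With the extra evidence:
Numerator (weight on configurations with actual drug use): 0.64295*0.13 = 0.083584
The normalizing constant is 0.035*0.87 + 0.64295*0.13 = 0.114034
Posterior = 0.083584 / 0.114034 ≈ 0.733
Ruling out poppy-seed meal raises the posterior on actual drug use — the flip side of explaining away.

P(actual drug use | positive screen) ≈ 0.507; P(actual drug use | positive screen, ¬poppy-seed meal) ≈ 0.733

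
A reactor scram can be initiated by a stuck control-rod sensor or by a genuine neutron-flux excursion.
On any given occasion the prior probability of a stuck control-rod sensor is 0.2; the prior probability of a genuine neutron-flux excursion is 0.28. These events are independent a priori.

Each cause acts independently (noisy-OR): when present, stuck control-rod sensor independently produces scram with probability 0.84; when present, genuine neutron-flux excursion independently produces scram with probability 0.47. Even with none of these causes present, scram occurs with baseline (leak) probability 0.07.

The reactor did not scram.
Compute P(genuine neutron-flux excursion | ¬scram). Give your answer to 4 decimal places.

P(genuine neutron-flux excursion | ¬scram) ≈ 0.1709

Under noisy-OR, P(scram | causes) = 1 − (1−0.07)·∏(1−qᵢ) over the active causes.
P(¬scram) = 0.93*0.8*0.72 + 0.4929*0.8*0.28 + 0.1488*0.2*0.72 + 0.078864*0.2*0.28 = 0.535680 + 0.110410 + 0.021427 + 0.004416 = 0.671933
Restricting to configurations with genuine neutron-flux excursion present: 0.110410 + 0.004416 = 0.114826.
Hence the posterior is 0.114826/0.671933 ≈ 0.1709.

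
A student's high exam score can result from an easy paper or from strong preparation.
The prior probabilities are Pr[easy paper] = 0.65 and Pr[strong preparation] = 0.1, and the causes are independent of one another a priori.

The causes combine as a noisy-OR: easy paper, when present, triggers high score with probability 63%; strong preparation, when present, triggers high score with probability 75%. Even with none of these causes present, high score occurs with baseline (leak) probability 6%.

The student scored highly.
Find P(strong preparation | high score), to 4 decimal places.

P(strong preparation | high score) ≈ 0.1770

Under noisy-OR, P(high score | causes) = 1 − (1−0.06)·∏(1−qᵢ) over the active causes.
By total probability over the 4 (easy paper, strong preparation) configurations:
  P(high score) = 0.06×0.35×0.9 + 0.765×0.35×0.1 + 0.6522×0.65×0.9 + 0.91305×0.65×0.1
        = 0.018900 + 0.026775 + 0.381537 + 0.059348 = 0.486560
Configurations with strong preparation contribute 0.086123, so
  P(strong preparation | high score) = 0.086123 / 0.486560 ≈ 0.1770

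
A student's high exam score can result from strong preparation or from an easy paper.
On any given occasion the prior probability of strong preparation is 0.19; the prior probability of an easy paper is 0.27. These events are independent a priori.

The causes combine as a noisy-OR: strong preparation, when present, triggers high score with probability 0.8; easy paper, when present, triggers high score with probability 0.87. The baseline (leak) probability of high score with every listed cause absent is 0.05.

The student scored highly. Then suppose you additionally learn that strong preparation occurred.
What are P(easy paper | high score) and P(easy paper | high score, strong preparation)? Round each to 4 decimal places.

P(easy paper | high score) ≈ 0.6301; P(easy paper | high score, strong preparation) ≈ 0.3081

Under noisy-OR, P(high score | causes) = 1 − (1−0.05)·∏(1−qᵢ) over the active causes.
P(high score) = 0.05·0.81·0.73 + 0.8765·0.81·0.27 + 0.81·0.19·0.73 + 0.9753·0.19·0.27 = 0.029565 + 0.191691 + 0.112347 + 0.050033 = 0.383636
The easy paper-present share is 0.191691 + 0.050033 = 0.241724.
P(easy paper | high score) = 0.241724 / 0.383636 ≈ 0.6301

Now also conditioning on strong preparation=true:
P(high score | strong preparation) = 0.81·0.73 + 0.9753·0.27 = 0.591300 + 0.263331 = 0.854631
The easy paper-present share is 0.9753·0.27 = 0.263331.
Hence the posterior is 0.263331/0.854631 ≈ 0.3081.
This is intercausal reasoning (explaining away): once strong preparation accounts for the high score, easy paper becomes less likely.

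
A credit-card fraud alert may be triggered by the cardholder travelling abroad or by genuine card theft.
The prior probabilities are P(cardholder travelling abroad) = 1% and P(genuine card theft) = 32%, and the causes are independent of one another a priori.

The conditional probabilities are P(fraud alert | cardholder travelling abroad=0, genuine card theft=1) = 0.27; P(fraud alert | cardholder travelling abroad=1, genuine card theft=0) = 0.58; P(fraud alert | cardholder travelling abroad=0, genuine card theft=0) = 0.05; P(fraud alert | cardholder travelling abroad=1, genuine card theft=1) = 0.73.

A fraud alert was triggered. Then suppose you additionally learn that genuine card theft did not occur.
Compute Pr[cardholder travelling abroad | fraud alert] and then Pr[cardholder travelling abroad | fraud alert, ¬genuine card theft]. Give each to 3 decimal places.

P(fraud alert) = 0.05·0.99·0.68 + 0.27·0.99·0.32 + 0.58·0.01·0.68 + 0.73·0.01·0.32 = 0.033660 + 0.085536 + 0.003944 + 0.002336 = 0.125476
Restricting to configurations with cardholder travelling abroad present: 0.003944 + 0.002336 = 0.006280.
Hence the posterior is 0.006280/0.125476 ≈ 0.050.

With the extra evidence:
Sum P(fraud alert|·) weighted by the priors over both values of cardholder travelling abroad:
  P(fraud alert | ¬genuine card theft) = 0.05*0.99 + 0.58*0.01
        = 0.049500 + 0.005800 = 0.055300
Keeping only the cardholder travelling abroad-present terms gives 0.005800, so
  P(cardholder travelling abroad | fraud alert, ¬genuine card theft) = 0.005800 / 0.055300 ≈ 0.105

Pr[cardholder travelling abroad | fraud alert] ≈ 0.050; Pr[cardholder travelling abroad | fraud alert, ¬genuine card theft] ≈ 0.105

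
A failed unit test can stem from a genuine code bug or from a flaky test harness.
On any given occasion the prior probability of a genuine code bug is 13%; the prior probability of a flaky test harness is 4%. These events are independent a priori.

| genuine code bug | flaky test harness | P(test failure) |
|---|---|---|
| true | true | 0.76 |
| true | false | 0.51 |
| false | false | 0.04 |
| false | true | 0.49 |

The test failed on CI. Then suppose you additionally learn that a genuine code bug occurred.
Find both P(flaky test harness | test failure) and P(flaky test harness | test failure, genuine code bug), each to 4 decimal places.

P(flaky test harness | test failure) ≈ 0.1779; P(flaky test harness | test failure, genuine code bug) ≈ 0.0585

Weight on flaky test harness=true, given the evidence: 0.017052 + 0.003952 = 0.021004
Denominator P(test failure): 0.04×0.87×0.96 + 0.49×0.87×0.04 + 0.51×0.13×0.96 + 0.76×0.13×0.04 = 0.118060
Posterior = 0.021004 / 0.118060 ≈ 0.1779

With the extra evidence:
Numerator (weight on configurations with flaky test harness): 0.76·0.04 = 0.030400
Denominator P(test failure | genuine code bug): 0.51·0.96 + 0.76·0.04 = 0.520000
Posterior = 0.030400 / 0.520000 ≈ 0.0585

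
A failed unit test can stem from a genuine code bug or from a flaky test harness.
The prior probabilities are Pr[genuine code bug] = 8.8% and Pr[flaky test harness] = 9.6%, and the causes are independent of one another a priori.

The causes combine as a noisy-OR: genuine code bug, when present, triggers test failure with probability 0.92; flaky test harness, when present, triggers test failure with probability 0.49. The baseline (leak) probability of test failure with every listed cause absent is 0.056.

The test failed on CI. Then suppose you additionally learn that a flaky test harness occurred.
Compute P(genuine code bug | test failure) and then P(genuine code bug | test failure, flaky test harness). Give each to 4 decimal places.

P(genuine code bug | test failure) ≈ 0.4714; P(genuine code bug | test failure, flaky test harness) ≈ 0.1518

Under noisy-OR, P(test failure | causes) = 1 − (1−0.056)·∏(1−qᵢ) over the active causes.
Weight on genuine code bug=true, given the evidence: 0.073544 + 0.008123 = 0.081667
The normalizing constant is 0.056×0.912×0.904 + 0.51856×0.912×0.096 + 0.92448×0.088×0.904 + 0.961485×0.088×0.096 = 0.173237
P(genuine code bug | test failure) = 0.081667/0.173237 ≈ 0.4714

With the extra evidence:
For the numerator, keep only genuine code bug=true terms: 0.961485*0.088 = 0.084611
Normalizer over all consistent configurations: 0.51856*0.912 + 0.961485*0.088 = 0.557538
P(genuine code bug | test failure, flaky test harness) = 0.084611/0.557538 ≈ 0.1518
This is intercausal reasoning (explaining away): once flaky test harness accounts for the test failure, genuine code bug becomes less likely.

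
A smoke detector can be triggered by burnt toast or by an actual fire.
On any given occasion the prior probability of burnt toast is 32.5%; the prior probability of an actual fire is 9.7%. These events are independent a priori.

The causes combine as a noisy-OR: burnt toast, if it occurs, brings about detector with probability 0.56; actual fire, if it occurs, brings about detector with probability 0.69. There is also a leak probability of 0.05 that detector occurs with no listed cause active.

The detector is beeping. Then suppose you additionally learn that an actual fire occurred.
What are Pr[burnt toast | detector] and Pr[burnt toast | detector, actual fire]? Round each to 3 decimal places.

Under noisy-OR, P(detector | causes) = 1 − (1−0.05)·∏(1−qᵢ) over the active causes.
Sum P(detector|·) weighted by the priors over the 4 (burnt toast, actual fire) configurations:
  P(detector) = 0.05·0.675·0.903 + 0.7055·0.675·0.097 + 0.582·0.325·0.903 + 0.87042·0.325·0.097
        = 0.030476 + 0.046193 + 0.170802 + 0.027440 = 0.274911
Configurations with burnt toast contribute 0.198242, so
  P(burnt toast | detector) = 0.198242 / 0.274911 ≈ 0.721

Now condition on the additional information:
By total probability over both values of burnt toast:
  P(detector | actual fire) = 0.7055·0.675 + 0.87042·0.325
        = 0.476213 + 0.282886 = 0.759099
Keeping only the burnt toast-present terms gives 0.282886, so
  P(burnt toast | detector, actual fire) = 0.282886 / 0.759099 ≈ 0.373
This is intercausal reasoning (explaining away): once actual fire accounts for the detector, burnt toast becomes less likely.

Pr[burnt toast | detector] ≈ 0.721; Pr[burnt toast | detector, actual fire] ≈ 0.373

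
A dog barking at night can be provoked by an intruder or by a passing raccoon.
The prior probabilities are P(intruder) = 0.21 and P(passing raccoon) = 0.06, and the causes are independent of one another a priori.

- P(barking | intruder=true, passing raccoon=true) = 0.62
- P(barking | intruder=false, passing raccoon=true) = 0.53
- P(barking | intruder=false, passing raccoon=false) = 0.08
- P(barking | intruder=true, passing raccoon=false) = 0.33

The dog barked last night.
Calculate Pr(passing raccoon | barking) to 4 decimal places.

Weight on passing raccoon=true, given the evidence: 0.025122 + 0.007812 = 0.032934
Normalizer over all consistent configurations: 0.08×0.79×0.94 + 0.53×0.79×0.06 + 0.33×0.21×0.94 + 0.62×0.21×0.06 = 0.157484
P(passing raccoon | barking) = 0.032934/0.157484 ≈ 0.2091

Pr(passing raccoon | barking) ≈ 0.2091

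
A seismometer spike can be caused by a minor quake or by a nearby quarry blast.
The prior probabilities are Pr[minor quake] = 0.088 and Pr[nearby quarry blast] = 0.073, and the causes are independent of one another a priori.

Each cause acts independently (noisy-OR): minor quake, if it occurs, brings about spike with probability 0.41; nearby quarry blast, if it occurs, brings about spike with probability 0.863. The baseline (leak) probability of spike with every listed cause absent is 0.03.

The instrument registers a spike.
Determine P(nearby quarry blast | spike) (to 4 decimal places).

P(nearby quarry blast | spike) ≈ 0.5137

Under noisy-OR, P(spike | causes) = 1 − (1−0.03)·∏(1−qᵢ) over the active causes.
P(spike) = 0.03×0.912×0.927 + 0.86711×0.912×0.073 + 0.4277×0.088×0.927 + 0.921595×0.088×0.073 = 0.025363 + 0.057729 + 0.034890 + 0.005920 = 0.123902
The nearby quarry blast-present share is 0.057729 + 0.005920 = 0.063649.
So P(nearby quarry blast | spike) = 0.063649/0.123902 ≈ 0.5137.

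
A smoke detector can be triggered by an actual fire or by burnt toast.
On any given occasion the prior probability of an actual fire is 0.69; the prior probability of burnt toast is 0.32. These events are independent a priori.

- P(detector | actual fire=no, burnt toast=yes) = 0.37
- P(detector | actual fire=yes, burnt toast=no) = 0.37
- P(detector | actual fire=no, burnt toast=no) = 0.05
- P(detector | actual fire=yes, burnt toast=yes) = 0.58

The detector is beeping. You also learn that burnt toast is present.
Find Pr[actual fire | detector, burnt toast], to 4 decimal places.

Pr[actual fire | detector, burnt toast] ≈ 0.7772

Weight on actual fire=true, given the evidence: 0.58·0.69 = 0.400200
Denominator P(detector | burnt toast): 0.37·0.31 + 0.58·0.69 = 0.514900
Posterior = 0.400200 / 0.514900 ≈ 0.7772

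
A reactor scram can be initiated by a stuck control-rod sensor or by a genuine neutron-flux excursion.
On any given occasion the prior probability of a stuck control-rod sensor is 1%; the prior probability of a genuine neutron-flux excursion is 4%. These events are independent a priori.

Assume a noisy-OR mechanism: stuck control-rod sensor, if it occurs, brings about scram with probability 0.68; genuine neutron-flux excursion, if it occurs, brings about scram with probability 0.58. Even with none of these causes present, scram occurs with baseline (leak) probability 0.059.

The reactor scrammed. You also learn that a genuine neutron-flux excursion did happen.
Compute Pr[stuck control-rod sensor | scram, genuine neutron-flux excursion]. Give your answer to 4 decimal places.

Pr[stuck control-rod sensor | scram, genuine neutron-flux excursion] ≈ 0.0144

Under noisy-OR, P(scram | causes) = 1 − (1−0.059)·∏(1−qᵢ) over the active causes.
For the numerator, keep only stuck control-rod sensor=true terms: 0.87353×0.01 = 0.008735
The normalizing constant is 0.60478×0.99 + 0.87353×0.01 = 0.607467
Posterior = 0.008735 / 0.607467 ≈ 0.0144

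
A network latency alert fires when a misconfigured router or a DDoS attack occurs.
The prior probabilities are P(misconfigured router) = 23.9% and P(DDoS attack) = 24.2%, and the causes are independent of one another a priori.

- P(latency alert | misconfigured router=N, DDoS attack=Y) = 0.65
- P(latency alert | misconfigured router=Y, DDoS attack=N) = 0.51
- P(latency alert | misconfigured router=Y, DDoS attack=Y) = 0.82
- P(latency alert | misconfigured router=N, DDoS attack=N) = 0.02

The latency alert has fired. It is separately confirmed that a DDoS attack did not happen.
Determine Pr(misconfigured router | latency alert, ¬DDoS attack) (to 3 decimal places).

By total probability over both values of misconfigured router:
  P(latency alert | ¬DDoS attack) = 0.02×0.761 + 0.51×0.239
        = 0.015220 + 0.121890 = 0.137110
Keeping only the misconfigured router-present terms gives 0.121890, so
  P(misconfigured router | latency alert, ¬DDoS attack) = 0.121890 / 0.137110 ≈ 0.889

Pr(misconfigured router | latency alert, ¬DDoS attack) ≈ 0.889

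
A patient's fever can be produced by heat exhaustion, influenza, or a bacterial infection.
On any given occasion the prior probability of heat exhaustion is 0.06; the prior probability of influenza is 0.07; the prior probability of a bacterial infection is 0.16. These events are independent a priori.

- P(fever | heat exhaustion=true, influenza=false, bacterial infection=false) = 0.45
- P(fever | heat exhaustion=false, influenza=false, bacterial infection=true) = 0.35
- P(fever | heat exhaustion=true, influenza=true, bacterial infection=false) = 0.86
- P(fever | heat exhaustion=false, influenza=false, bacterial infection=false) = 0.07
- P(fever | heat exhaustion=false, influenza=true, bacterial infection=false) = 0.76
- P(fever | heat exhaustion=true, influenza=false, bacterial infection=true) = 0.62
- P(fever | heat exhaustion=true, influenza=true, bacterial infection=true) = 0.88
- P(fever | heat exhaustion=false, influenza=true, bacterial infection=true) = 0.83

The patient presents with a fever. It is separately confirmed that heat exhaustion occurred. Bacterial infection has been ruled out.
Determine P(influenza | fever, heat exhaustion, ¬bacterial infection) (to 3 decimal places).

P(influenza | fever, heat exhaustion, ¬bacterial infection) ≈ 0.126

For the numerator, keep only influenza=true terms: 0.86·0.07 = 0.060200
Normalizer over all consistent configurations: 0.45·0.93 + 0.86·0.07 = 0.478700
Posterior = 0.060200 / 0.478700 ≈ 0.126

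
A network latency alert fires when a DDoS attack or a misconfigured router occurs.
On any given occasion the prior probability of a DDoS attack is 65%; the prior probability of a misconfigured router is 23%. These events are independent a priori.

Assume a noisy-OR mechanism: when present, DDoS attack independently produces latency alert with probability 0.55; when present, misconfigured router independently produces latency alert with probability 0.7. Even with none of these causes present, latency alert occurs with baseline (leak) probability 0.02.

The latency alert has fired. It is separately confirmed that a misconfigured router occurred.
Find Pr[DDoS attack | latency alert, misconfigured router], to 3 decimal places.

Pr[DDoS attack | latency alert, misconfigured router] ≈ 0.695

Under noisy-OR, P(latency alert | causes) = 1 − (1−0.02)·∏(1−qᵢ) over the active causes.
P(latency alert | misconfigured router) = 0.706·0.35 + 0.8677·0.65 = 0.247100 + 0.564005 = 0.811105
The DDoS attack-present share is 0.8677·0.65 = 0.564005.
Hence the posterior is 0.564005/0.811105 ≈ 0.695.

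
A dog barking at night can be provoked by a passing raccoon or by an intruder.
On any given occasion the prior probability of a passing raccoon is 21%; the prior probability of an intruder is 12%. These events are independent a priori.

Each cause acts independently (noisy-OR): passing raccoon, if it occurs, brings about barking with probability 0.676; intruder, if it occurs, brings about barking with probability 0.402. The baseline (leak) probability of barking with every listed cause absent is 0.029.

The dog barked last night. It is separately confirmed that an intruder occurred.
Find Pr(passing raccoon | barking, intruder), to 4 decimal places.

Pr(passing raccoon | barking, intruder) ≈ 0.3398

Under noisy-OR, P(barking | causes) = 1 − (1−0.029)·∏(1−qᵢ) over the active causes.
Numerator (weight on configurations with passing raccoon): 0.811867*0.21 = 0.170492
The normalizing constant is 0.419342*0.79 + 0.811867*0.21 = 0.501772
Posterior = 0.170492 / 0.501772 ≈ 0.3398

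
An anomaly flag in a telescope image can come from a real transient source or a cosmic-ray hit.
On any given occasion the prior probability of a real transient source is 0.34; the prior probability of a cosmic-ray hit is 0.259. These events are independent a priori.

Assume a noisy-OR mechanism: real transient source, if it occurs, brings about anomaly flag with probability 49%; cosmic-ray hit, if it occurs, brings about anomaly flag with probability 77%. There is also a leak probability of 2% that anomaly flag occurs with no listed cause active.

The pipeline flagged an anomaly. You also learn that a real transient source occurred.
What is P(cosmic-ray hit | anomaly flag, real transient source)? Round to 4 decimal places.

Under noisy-OR, P(anomaly flag | causes) = 1 − (1−0.02)·∏(1−qᵢ) over the active causes.
For the numerator, keep only cosmic-ray hit=true terms: 0.885046×0.259 = 0.229227
Normalizer over all consistent configurations: 0.5002×0.741 + 0.885046×0.259 = 0.599875
P(cosmic-ray hit | anomaly flag, real transient source) = 0.229227/0.599875 ≈ 0.3821

P(cosmic-ray hit | anomaly flag, real transient source) ≈ 0.3821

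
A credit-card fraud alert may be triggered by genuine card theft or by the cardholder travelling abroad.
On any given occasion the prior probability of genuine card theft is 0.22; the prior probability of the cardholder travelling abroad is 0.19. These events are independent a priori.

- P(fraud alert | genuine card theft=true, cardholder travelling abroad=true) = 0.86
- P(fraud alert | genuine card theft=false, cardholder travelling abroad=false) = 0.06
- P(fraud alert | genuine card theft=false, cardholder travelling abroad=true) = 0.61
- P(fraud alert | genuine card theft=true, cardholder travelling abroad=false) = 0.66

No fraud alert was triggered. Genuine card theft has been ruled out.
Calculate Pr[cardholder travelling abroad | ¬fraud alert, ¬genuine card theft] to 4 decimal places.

Pr[cardholder travelling abroad | ¬fraud alert, ¬genuine card theft] ≈ 0.0887

By total probability over both values of cardholder travelling abroad:
  P(¬fraud alert | ¬genuine card theft) = 0.94×0.81 + 0.39×0.19
        = 0.761400 + 0.074100 = 0.835500
The terms with cardholder travelling abroad present sum to 0.074100, so
  P(cardholder travelling abroad | ¬fraud alert, ¬genuine card theft) = 0.074100 / 0.835500 ≈ 0.0887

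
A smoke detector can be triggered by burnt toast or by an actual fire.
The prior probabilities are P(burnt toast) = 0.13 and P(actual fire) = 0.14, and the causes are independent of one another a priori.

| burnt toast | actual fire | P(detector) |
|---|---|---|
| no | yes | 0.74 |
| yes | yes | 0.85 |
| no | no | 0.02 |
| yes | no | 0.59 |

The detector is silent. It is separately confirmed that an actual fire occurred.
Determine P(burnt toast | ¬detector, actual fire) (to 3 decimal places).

P(burnt toast | ¬detector, actual fire) ≈ 0.079

P(¬detector | actual fire) = 0.26×0.87 + 0.15×0.13 = 0.226200 + 0.019500 = 0.245700
The burnt toast-present share is 0.15×0.13 = 0.019500.
Hence the posterior is 0.019500/0.245700 ≈ 0.079.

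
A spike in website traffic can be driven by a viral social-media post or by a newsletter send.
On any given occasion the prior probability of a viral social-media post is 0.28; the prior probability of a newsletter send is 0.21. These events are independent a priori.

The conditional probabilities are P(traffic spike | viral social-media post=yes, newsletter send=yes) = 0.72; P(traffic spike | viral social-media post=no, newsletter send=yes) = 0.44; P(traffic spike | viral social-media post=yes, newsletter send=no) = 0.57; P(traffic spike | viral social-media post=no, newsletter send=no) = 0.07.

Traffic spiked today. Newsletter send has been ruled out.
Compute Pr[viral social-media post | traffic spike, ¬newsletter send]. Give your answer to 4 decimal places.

Pr[viral social-media post | traffic spike, ¬newsletter send] ≈ 0.7600

P(traffic spike | ¬newsletter send) = 0.07·0.72 + 0.57·0.28 = 0.050400 + 0.159600 = 0.210000
Restricting to configurations with viral social-media post present: 0.57·0.28 = 0.159600.
So P(viral social-media post | traffic spike, ¬newsletter send) = 0.159600/0.210000 ≈ 0.7600.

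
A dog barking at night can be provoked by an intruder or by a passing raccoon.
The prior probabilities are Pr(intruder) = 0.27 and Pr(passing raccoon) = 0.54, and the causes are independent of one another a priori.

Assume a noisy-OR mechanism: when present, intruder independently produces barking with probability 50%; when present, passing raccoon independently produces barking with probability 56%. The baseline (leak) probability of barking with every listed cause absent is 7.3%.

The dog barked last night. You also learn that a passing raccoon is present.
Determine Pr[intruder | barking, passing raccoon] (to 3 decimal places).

Pr[intruder | barking, passing raccoon] ≈ 0.332

Under noisy-OR, P(barking | causes) = 1 − (1−0.073)·∏(1−qᵢ) over the active causes.
Enumerate both values of intruder and weight by the priors:
  P(barking | passing raccoon) = 0.59212·0.73 + 0.79606·0.27
        = 0.432248 + 0.214936 = 0.647184
The terms with intruder present sum to 0.214936, so
  P(intruder | barking, passing raccoon) = 0.214936 / 0.647184 ≈ 0.332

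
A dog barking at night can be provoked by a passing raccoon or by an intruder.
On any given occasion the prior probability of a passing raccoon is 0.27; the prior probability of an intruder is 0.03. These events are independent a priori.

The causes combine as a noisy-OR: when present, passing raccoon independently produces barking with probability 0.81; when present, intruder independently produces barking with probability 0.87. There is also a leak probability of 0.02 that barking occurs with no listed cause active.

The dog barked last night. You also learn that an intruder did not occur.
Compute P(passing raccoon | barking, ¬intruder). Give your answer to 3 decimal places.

P(passing raccoon | barking, ¬intruder) ≈ 0.938

Under noisy-OR, P(barking | causes) = 1 − (1−0.02)·∏(1−qᵢ) over the active causes.
P(barking | ¬intruder) = 0.02×0.73 + 0.8138×0.27 = 0.014600 + 0.219726 = 0.234326
Of this, 0.219726 comes from 0.8138×0.27 (the passing raccoon=true cases).
Hence the posterior is 0.219726/0.234326 ≈ 0.938.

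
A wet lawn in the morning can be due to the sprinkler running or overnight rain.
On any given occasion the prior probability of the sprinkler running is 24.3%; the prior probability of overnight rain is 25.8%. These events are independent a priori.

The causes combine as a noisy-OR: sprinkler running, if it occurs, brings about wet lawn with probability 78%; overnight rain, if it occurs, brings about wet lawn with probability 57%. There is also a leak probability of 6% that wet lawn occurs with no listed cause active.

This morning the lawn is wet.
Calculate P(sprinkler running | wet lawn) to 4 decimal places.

P(sprinkler running | wet lawn) ≈ 0.5715

Under noisy-OR, P(wet lawn | causes) = 1 − (1−0.06)·∏(1−qᵢ) over the active causes.
P(wet lawn) = 0.06·0.757·0.742 + 0.5958·0.757·0.258 + 0.7932·0.243·0.742 + 0.911076·0.243·0.258 = 0.033702 + 0.116363 + 0.143019 + 0.057119 = 0.350203
Restricting to configurations with sprinkler running present: 0.143019 + 0.057119 = 0.200138.
P(sprinkler running | wet lawn) = 0.200138 / 0.350203 ≈ 0.5715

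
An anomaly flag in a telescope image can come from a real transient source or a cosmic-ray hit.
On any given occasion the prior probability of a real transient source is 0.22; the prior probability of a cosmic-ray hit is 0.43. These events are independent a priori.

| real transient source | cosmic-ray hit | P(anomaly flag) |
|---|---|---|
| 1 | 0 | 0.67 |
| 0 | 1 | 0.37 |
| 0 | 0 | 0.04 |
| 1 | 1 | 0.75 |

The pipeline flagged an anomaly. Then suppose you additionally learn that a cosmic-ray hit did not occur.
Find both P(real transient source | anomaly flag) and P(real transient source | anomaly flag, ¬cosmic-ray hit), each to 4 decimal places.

By total probability over the 4 (real transient source, cosmic-ray hit) configurations:
  P(anomaly flag) = 0.04·0.78·0.57 + 0.37·0.78·0.43 + 0.67·0.22·0.57 + 0.75·0.22·0.43
        = 0.017784 + 0.124098 + 0.084018 + 0.070950 = 0.296850
The terms with real transient source present sum to 0.154968, so
  P(real transient source | anomaly flag) = 0.154968 / 0.296850 ≈ 0.5220

With the extra evidence:
Enumerate both values of real transient source and weight by the priors:
  P(anomaly flag | ¬cosmic-ray hit) = 0.04×0.78 + 0.67×0.22
        = 0.031200 + 0.147400 = 0.178600
Keeping only the real transient source-present terms gives 0.147400, so
  P(real transient source | anomaly flag, ¬cosmic-ray hit) = 0.147400 / 0.178600 ≈ 0.8253
With cosmic-ray hit excluded, real transient source must carry more of the explanatory weight for the anomaly flag.

P(real transient source | anomaly flag) ≈ 0.5220; P(real transient source | anomaly flag, ¬cosmic-ray hit) ≈ 0.8253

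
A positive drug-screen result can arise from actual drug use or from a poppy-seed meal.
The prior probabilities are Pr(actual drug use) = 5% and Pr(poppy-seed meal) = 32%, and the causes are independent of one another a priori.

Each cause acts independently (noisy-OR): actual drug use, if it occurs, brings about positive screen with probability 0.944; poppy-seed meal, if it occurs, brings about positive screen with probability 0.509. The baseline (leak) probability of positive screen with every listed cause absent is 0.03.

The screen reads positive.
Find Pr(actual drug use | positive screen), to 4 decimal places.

Pr(actual drug use | positive screen) ≈ 0.2109

Under noisy-OR, P(positive screen | causes) = 1 − (1−0.03)·∏(1−qᵢ) over the active causes.
P(positive screen) = 0.03*0.95*0.68 + 0.52373*0.95*0.32 + 0.94568*0.05*0.68 + 0.973329*0.05*0.32 = 0.019380 + 0.159214 + 0.032153 + 0.015573 = 0.226320
The actual drug use-present share is 0.032153 + 0.015573 = 0.047726.
So P(actual drug use | positive screen) = 0.047726/0.226320 ≈ 0.2109.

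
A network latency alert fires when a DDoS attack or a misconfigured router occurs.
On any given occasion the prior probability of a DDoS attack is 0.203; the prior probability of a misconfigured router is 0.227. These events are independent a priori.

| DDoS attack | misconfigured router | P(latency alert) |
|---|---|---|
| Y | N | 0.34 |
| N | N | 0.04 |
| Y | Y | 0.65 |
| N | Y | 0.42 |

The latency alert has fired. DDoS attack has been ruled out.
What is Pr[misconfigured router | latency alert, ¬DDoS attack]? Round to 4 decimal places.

P(latency alert | ¬DDoS attack) = 0.04×0.773 + 0.42×0.227 = 0.030920 + 0.095340 = 0.126260
Of this, 0.095340 comes from 0.42×0.227 (the misconfigured router=true cases).
So P(misconfigured router | latency alert, ¬DDoS attack) = 0.095340/0.126260 ≈ 0.7551.

Pr[misconfigured router | latency alert, ¬DDoS attack] ≈ 0.7551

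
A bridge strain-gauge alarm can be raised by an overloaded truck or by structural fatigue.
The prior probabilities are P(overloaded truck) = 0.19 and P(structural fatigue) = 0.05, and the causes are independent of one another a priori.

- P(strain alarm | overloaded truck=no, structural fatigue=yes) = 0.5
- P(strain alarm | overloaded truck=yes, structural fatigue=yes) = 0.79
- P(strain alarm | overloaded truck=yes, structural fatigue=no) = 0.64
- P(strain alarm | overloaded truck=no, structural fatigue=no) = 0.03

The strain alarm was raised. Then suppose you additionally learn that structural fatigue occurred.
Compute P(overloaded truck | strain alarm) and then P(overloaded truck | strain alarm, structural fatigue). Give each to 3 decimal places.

P(overloaded truck | strain alarm) ≈ 0.740; P(overloaded truck | strain alarm, structural fatigue) ≈ 0.270

For the numerator, keep only overloaded truck=true terms: 0.115520 + 0.007505 = 0.123025
Normalizer over all consistent configurations: 0.03·0.81·0.95 + 0.5·0.81·0.05 + 0.64·0.19·0.95 + 0.79·0.19·0.05 = 0.166360
Posterior = 0.123025 / 0.166360 ≈ 0.740

Now condition on the additional information:
P(strain alarm | structural fatigue) = 0.5×0.81 + 0.79×0.19 = 0.405000 + 0.150100 = 0.555100
Of this, 0.150100 comes from 0.79×0.19 (the overloaded truck=true cases).
Hence the posterior is 0.150100/0.555100 ≈ 0.270.
Conditioning on structural fatigue lowers the posterior on overloaded truck: the classic explaining-away effect in a common-effect structure.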